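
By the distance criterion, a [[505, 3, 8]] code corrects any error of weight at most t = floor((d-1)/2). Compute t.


Code parameters: [[505, 3, 8]], distance d = 8.
Number of correctable errors = floor((d-1)/2)
= floor((8 - 1)/2)
= floor(7/2)
= 3

3


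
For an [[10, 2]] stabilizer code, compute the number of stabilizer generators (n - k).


For an [[n,k]] stabilizer code:
Number of stabilizer generators = n - k
= 10 - 2
= 8

8


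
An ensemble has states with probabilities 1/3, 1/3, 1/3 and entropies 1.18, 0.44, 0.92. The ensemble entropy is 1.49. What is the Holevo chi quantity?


chi = S(rho) - sum_i p_i * S(rho_i)
Weighted entropy = 1/3 * 1.18 + 1/3 * 0.44 + 1/3 * 0.92
= 0.8467
chi = 1.49 - 0.8467
= 0.6433

0.6433


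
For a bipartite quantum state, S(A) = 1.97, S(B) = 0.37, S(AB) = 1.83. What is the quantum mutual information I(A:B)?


I(A:B) = S(A) + S(B) - S(AB)
= 1.97 + 0.37 - 1.83
= 0.5100

0.5100


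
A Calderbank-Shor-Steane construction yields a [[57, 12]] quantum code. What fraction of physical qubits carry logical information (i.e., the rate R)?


Code rate R = k/n
= 12/57
= 0.2105

0.2105


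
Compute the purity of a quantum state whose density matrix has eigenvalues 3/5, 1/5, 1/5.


tr(rho^2) = sum of eigenvalues squared
= (3/5)^2 + (1/5)^2 + (1/5)^2
= (9 + 1 + 1) / 25
= 11/25
= 0.4400

0.4400


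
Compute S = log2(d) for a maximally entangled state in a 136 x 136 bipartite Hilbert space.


For a maximally entangled state in d x d:
S = log2(d) = log2(136)
= 7.0875

7.0875


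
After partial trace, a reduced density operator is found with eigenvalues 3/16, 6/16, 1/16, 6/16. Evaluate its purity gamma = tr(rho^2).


tr(rho^2) = sum of eigenvalues squared
= (3/16)^2 + (6/16)^2 + (1/16)^2 + (6/16)^2
= (9 + 36 + 1 + 36) / 256
= 82/256
= 0.3203

0.3203


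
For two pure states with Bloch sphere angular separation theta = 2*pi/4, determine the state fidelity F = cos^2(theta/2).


For states separated by angle theta on Bloch sphere:
F = cos^2(theta/2)
theta = 2*pi/4 = 1.5708
theta/2 = 0.7854
cos(theta/2) = 0.7071
F = 0.5000

0.5000


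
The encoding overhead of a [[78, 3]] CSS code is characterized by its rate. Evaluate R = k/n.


Code rate R = k/n
= 3/78
= 0.0385

0.0385


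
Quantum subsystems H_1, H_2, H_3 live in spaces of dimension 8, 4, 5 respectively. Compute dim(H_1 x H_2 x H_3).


dim(H_1 x H_2 x H_3) = 8 * 4 * 5
= 32 * 5
= 160

160


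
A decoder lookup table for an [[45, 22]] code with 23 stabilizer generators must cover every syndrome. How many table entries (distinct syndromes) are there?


Each stabilizer generator gives a binary (+1 or -1) measurement outcome.
With 23 independent generators:
Total syndromes = 2^23
= 8388608

8388608


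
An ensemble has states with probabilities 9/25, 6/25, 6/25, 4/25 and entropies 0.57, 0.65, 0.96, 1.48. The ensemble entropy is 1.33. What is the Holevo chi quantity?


chi = S(rho) - sum_i p_i * S(rho_i)
Weighted entropy = 9/25 * 0.57 + 6/25 * 0.65 + 6/25 * 0.96 + 4/25 * 1.48
= 0.8284
chi = 1.33 - 0.8284
= 0.5016

0.5016


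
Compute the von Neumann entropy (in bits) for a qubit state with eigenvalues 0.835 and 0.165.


S = -p*log2(p) - (1-p)*log2(1-p)
p = 0.8350, 1-p = 0.1650
= -0.8350 * log2(0.8350) - 0.1650 * log2(0.1650)
= -(-0.2172) - (-0.4289)
= 0.6461

0.6461


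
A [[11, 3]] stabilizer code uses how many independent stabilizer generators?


For an [[n,k]] stabilizer code:
Number of stabilizer generators = n - k
= 11 - 3
= 8

8


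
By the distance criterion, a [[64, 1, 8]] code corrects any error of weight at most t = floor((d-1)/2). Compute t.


Code parameters: [[64, 1, 8]], distance d = 8.
Number of correctable errors = floor((d-1)/2)
= floor((8 - 1)/2)
= floor(7/2)
= 3

3


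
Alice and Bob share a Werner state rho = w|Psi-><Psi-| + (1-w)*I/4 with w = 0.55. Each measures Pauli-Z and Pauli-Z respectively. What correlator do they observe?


|Psi-> = (|01> - |10>)/sqrt(2)
For the pure Bell state, <Z_A Z_B> = -1 (Bell-state Pauli correlator).
The maximally-mixed part I/4 has tr(I/4 * P tensor P) = 0 for any traceless Pauli P.
So <Z_A Z_B>_rho = w * (-1) + (1 - w) * 0
= 0.55 * (-1)
= -0.5500

-0.5500


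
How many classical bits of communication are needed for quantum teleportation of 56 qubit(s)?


Quantum teleportation requires 2 classical bits per qubit teleported.
56 qubit(s) -> 2 * 56 = 112 classical bits

112


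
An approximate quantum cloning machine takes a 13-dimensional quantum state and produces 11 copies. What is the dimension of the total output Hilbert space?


Output space = H^(tensor 11) where dim(H) = 13
dim = 13^11
= 169 (after 2 factors)
= 2197 (after 3 factors)
= 28561 (after 4 factors)
= 371293 (after 5 factors)
= 4826809 (after 6 factors)
= 62748517 (after 7 factors)
= 815730721 (after 8 factors)
= 10604499373 (after 9 factors)
= 137858491849 (after 10 factors)
= 1792160394037 (after 11 factors)
= 1792160394037

1792160394037


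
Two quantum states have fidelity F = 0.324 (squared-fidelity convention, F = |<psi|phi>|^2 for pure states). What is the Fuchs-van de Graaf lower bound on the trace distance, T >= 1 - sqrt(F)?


Fuchs-van de Graaf (squared-fidelity convention): 1 - sqrt(F) <= T <= sqrt(1 - F).
Lower bound: T >= 1 - sqrt(F)
sqrt(F) = sqrt(0.324) = 0.5692
T >= 1 - 0.5692
T >= 0.4308

0.4308


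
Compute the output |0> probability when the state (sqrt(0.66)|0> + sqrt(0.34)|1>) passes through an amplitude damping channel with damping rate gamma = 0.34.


For amplitude damping with parameter gamma on state sqrt(a)|0> + sqrt(b)|1>:
alpha^2 = 0.66, beta^2 = 0.34
P(|0>) = alpha^2 + gamma * beta^2
= 0.66 + 0.34 * 0.34
= 0.66 + 0.1156
= 0.7756

0.7756


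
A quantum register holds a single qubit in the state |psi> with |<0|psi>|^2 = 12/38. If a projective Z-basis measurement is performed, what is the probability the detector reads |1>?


|alpha|^2 = 12/38 = 0.3158
|beta|^2 = 1 - 12/38 = 26/38 = 0.6842
P(|1>) = |beta|^2 = 0.6842

0.6842


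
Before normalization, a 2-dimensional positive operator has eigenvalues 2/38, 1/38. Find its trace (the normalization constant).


tr(M) = sum of eigenvalues
= 2/38 + 1/38
= 3/38
= 0.0789

0.0789


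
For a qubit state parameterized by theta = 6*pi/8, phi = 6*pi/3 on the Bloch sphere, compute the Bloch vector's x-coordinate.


theta = 2.3562, phi = 6.2832
r_x = sin(theta)*cos(phi) = 0.7071 * 1.0000
r_x = 0.7071

0.7071


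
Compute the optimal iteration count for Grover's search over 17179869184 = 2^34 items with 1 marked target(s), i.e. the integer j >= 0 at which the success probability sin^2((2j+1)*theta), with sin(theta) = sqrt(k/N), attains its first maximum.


After j Grover iterations the success probability is P(j) = sin^2((2j+1)*theta), where sin(theta) = sqrt(k/N).
N = 2^34 = 17179869184, k = 1
sin(theta) = sqrt(k/N) = 7.629394531e-06
theta = arcsin(sqrt(k/N)) = 7.629394531e-06 rad
P(j) reaches its first maximum when (2j+1)*theta is as close as possible to pi/2, i.e. j = round(pi/(4*theta) - 1/2).
pi/(4*theta) - 1/2 = 102943.2081
(For comparison, the common estimate pi/4 * sqrt(N/k) = 102943.7081; the exact maximiser is used here.)
Optimal iterations = 102943

102943


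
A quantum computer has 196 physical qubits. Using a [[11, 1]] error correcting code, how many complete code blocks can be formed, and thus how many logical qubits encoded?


Each code block uses 11 physical qubits for 1 logical qubit(s).
Number of complete blocks = floor(196 / 11) = 17
Logical qubits = 17 * 1
= 17

17


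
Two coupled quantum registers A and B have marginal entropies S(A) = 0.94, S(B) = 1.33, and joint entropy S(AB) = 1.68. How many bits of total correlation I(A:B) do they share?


I(A:B) = S(A) + S(B) - S(AB)
= 0.94 + 1.33 - 1.68
= 0.5900

0.5900


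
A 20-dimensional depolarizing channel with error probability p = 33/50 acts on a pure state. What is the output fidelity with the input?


F = (1-p) + p/d
= (1 - 0.6600) + 0.6600/20
= 0.3400 + 0.0330
= 0.3730

0.3730


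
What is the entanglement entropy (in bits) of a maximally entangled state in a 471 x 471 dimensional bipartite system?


For a maximally entangled state in d x d:
S = log2(d) = log2(471)
= 8.8796

8.8796


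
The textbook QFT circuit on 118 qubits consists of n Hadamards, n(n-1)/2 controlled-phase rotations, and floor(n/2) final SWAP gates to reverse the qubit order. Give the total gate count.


Hadamard gates: 118
Controlled rotations: n*(n-1)/2 = 118*117/2 = 6903
SWAP gates: floor(n/2) = floor(118/2) = 59
Total = 118 + 6903 + 59
= 7080

7080


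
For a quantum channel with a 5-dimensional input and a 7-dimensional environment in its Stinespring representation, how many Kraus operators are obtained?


Tracing out the environment in an orthonormal basis {|i>_E} gives Kraus operators K_i = <i|_E U |0>_E.
Number of Kraus operators = dim(H_env) = d_env
= 7

7


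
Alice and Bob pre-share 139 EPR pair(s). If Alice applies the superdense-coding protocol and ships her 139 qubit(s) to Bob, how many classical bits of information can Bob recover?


Superdense coding allows 2 classical bits per shared entangled pair.
139 pair(s) -> 2 * 139 = 278 classical bits

278


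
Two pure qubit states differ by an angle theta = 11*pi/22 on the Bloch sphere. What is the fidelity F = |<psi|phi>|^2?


For states separated by angle theta on Bloch sphere:
F = cos^2(theta/2)
theta = 11*pi/22 = 1.5708
theta/2 = 0.7854
cos(theta/2) = 0.7071
F = 0.5000

0.5000


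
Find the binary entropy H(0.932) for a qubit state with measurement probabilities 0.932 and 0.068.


S = -p*log2(p) - (1-p)*log2(1-p)
p = 0.9320, 1-p = 0.0680
= -0.9320 * log2(0.9320) - 0.0680 * log2(0.0680)
= -(-0.0947) - (-0.2637)
= 0.3584

0.3584


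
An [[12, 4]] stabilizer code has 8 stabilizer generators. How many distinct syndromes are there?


Each stabilizer generator gives a binary (+1 or -1) measurement outcome.
With 8 independent generators:
Total syndromes = 2^8
= 256

256


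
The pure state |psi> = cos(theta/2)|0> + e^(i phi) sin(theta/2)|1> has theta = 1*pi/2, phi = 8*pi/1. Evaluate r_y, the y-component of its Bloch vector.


theta = 1.5708, phi = 25.1327
r_y = sin(theta)*sin(phi) = 1.0000 * 0.0000
r_y = 0.0000

0.0000


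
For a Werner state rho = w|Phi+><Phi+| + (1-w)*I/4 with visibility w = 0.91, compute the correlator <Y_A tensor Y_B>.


|Phi+> = (|00> + |11>)/sqrt(2)
For the pure Bell state, <Y_A Y_B> = -1 (Bell-state Pauli correlator).
The maximally-mixed part I/4 has tr(I/4 * P tensor P) = 0 for any traceless Pauli P.
So <Y_A Y_B>_rho = w * (-1) + (1 - w) * 0
= 0.91 * (-1)
= -0.9100

-0.9100


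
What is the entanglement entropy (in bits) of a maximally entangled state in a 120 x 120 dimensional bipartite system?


For a maximally entangled state in d x d:
S = log2(d) = log2(120)
= 6.9069

6.9069


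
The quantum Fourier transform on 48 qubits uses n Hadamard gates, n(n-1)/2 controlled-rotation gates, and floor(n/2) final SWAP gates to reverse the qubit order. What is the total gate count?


Hadamard gates: 48
Controlled rotations: n*(n-1)/2 = 48*47/2 = 1128
SWAP gates: floor(n/2) = floor(48/2) = 24
Total = 48 + 1128 + 24
= 1200

1200


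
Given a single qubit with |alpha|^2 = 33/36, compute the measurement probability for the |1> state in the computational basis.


|alpha|^2 = 33/36 = 0.9167
|beta|^2 = 1 - 33/36 = 3/36 = 0.0833
P(|1>) = |beta|^2 = 0.0833

0.0833


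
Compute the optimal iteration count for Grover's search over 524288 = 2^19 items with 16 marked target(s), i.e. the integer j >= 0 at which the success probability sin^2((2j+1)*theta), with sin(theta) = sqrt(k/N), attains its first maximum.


After j Grover iterations the success probability is P(j) = sin^2((2j+1)*theta), where sin(theta) = sqrt(k/N).
N = 2^19 = 524288, k = 16
sin(theta) = sqrt(k/N) = 0.005524271728
theta = arcsin(sqrt(k/N)) = 0.005524299826 rad
P(j) reaches its first maximum when (2j+1)*theta is as close as possible to pi/2, i.e. j = round(pi/(4*theta) - 1/2).
pi/(4*theta) - 1/2 = 141.6715
(For comparison, the common estimate pi/4 * sqrt(N/k) = 142.1723; the exact maximiser is used here.)
Optimal iterations = 142

142


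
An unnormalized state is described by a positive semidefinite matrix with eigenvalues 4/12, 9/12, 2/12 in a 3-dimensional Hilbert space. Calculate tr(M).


tr(M) = sum of eigenvalues
= 4/12 + 9/12 + 2/12
= 15/12
= 1.2500

1.2500


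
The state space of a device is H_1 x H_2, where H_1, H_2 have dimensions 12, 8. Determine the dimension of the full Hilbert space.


dim(H_1 x H_2) = 12 * 8
= 96

96


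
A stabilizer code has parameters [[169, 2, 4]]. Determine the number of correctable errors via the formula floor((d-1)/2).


Code parameters: [[169, 2, 4]], distance d = 4.
Number of correctable errors = floor((d-1)/2)
= floor((4 - 1)/2)
= floor(3/2)
= 1

1


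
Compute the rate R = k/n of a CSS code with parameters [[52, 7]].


Code rate R = k/n
= 7/52
= 0.1346

0.1346


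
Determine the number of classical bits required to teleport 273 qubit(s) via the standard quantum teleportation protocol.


Quantum teleportation requires 2 classical bits per qubit teleported.
273 qubit(s) -> 2 * 273 = 546 classical bits

546


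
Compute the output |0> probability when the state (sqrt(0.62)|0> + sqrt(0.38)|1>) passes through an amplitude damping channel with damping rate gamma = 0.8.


For amplitude damping with parameter gamma on state sqrt(a)|0> + sqrt(b)|1>:
alpha^2 = 0.62, beta^2 = 0.38
P(|0>) = alpha^2 + gamma * beta^2
= 0.62 + 0.8 * 0.38
= 0.62 + 0.3040
= 0.9240

0.9240


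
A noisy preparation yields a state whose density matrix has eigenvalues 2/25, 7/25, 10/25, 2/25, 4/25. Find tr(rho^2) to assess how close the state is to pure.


tr(rho^2) = sum of eigenvalues squared
= (2/25)^2 + (7/25)^2 + (10/25)^2 + (2/25)^2 + (4/25)^2
= (4 + 49 + 100 + 4 + 16) / 625
= 173/625
= 0.2768

0.2768


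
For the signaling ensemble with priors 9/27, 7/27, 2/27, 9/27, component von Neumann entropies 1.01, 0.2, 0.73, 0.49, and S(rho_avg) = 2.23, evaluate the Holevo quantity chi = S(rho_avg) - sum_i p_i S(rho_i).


chi = S(rho) - sum_i p_i * S(rho_i)
Weighted entropy = 9/27 * 1.01 + 7/27 * 0.2 + 2/27 * 0.73 + 9/27 * 0.49
= 0.6059
chi = 2.23 - 0.6059
= 1.6241

1.6241


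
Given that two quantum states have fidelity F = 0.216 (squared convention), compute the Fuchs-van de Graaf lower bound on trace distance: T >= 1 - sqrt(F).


Fuchs-van de Graaf (squared-fidelity convention): 1 - sqrt(F) <= T <= sqrt(1 - F).
Lower bound: T >= 1 - sqrt(F)
sqrt(F) = sqrt(0.216) = 0.4648
T >= 1 - 0.4648
T >= 0.5352

0.5352


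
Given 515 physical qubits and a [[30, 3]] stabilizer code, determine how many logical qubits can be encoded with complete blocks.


Each code block uses 30 physical qubits for 3 logical qubit(s).
Number of complete blocks = floor(515 / 30) = 17
Logical qubits = 17 * 3
= 51

51


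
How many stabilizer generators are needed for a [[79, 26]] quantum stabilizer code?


For an [[n,k]] stabilizer code:
Number of stabilizer generators = n - k
= 79 - 26
= 53

53


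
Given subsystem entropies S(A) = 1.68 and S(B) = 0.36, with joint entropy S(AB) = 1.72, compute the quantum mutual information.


I(A:B) = S(A) + S(B) - S(AB)
= 1.68 + 0.36 - 1.72
= 0.3200

0.3200


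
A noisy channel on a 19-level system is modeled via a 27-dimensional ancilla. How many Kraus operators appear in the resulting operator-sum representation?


Tracing out the environment in an orthonormal basis {|i>_E} gives Kraus operators K_i = <i|_E U |0>_E.
Number of Kraus operators = dim(H_env) = d_env
= 27

27


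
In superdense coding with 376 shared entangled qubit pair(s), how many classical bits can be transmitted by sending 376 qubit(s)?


Superdense coding allows 2 classical bits per shared entangled pair.
376 pair(s) -> 2 * 376 = 752 classical bits

752


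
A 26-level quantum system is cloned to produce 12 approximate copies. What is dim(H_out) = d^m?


Output space = H^(tensor 12) where dim(H) = 26
dim = 26^12
= 676 (after 2 factors)
= 17576 (after 3 factors)
= 456976 (after 4 factors)
= 11881376 (after 5 factors)
= 308915776 (after 6 factors)
= 8031810176 (after 7 factors)
= 208827064576 (after 8 factors)
= 5429503678976 (after 9 factors)
= 141167095653376 (after 10 factors)
= 3670344486987776 (after 11 factors)
= 95428956661682176 (after 12 factors)
= 95428956661682176

95428956661682176


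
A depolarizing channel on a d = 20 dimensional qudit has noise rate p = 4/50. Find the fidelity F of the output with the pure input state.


F = (1-p) + p/d
= (1 - 0.0800) + 0.0800/20
= 0.9200 + 0.0040
= 0.9240

0.9240


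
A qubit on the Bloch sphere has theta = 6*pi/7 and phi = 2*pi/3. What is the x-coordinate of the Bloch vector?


theta = 2.6928, phi = 2.0944
r_x = sin(theta)*cos(phi) = 0.4339 * -0.5000
r_x = -0.2169

-0.2169


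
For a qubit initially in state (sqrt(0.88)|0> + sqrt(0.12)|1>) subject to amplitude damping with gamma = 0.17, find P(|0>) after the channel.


For amplitude damping with parameter gamma on state sqrt(a)|0> + sqrt(b)|1>:
alpha^2 = 0.88, beta^2 = 0.12
P(|0>) = alpha^2 + gamma * beta^2
= 0.88 + 0.17 * 0.12
= 0.88 + 0.0204
= 0.9004

0.9004


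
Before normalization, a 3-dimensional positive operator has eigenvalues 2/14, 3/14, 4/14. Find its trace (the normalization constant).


tr(M) = sum of eigenvalues
= 2/14 + 3/14 + 4/14
= 9/14
= 0.6429

0.6429


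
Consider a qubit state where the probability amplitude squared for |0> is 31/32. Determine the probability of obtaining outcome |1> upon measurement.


|alpha|^2 = 31/32 = 0.9688
|beta|^2 = 1 - 31/32 = 1/32 = 0.0312
P(|1>) = |beta|^2 = 0.0312

0.0312


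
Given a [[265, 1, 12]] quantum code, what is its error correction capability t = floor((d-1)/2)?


Code parameters: [[265, 1, 12]], distance d = 12.
Number of correctable errors = floor((d-1)/2)
= floor((12 - 1)/2)
= floor(11/2)
= 5

5


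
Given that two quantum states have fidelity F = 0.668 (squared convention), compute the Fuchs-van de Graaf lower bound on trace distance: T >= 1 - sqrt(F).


Fuchs-van de Graaf (squared-fidelity convention): 1 - sqrt(F) <= T <= sqrt(1 - F).
Lower bound: T >= 1 - sqrt(F)
sqrt(F) = sqrt(0.668) = 0.8173
T >= 1 - 0.8173
T >= 0.1827

0.1827


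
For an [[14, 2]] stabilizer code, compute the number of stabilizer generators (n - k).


For an [[n,k]] stabilizer code:
Number of stabilizer generators = n - k
= 14 - 2
= 12

12


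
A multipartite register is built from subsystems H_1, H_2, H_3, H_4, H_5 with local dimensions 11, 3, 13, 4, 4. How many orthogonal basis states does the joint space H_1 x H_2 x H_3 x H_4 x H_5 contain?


dim(H_1 x H_2 x H_3 x H_4 x H_5) = 11 * 3 * 13 * 4 * 4
= 33 * 13 * 4 * 4
= 429 * 4 * 4
= 1716 * 4
= 6864

6864


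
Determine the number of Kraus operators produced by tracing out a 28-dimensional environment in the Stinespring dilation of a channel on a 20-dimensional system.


Tracing out the environment in an orthonormal basis {|i>_E} gives Kraus operators K_i = <i|_E U |0>_E.
Number of Kraus operators = dim(H_env) = d_env
= 28

28


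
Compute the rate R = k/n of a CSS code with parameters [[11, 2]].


Code rate R = k/n
= 2/11
= 0.1818

0.1818


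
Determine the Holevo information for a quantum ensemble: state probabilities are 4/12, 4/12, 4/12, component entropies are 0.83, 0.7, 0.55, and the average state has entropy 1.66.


chi = S(rho) - sum_i p_i * S(rho_i)
Weighted entropy = 4/12 * 0.83 + 4/12 * 0.7 + 4/12 * 0.55
= 0.6933
chi = 1.66 - 0.6933
= 0.9667

0.9667


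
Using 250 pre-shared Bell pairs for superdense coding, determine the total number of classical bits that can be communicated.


Superdense coding allows 2 classical bits per shared entangled pair.
250 pair(s) -> 2 * 250 = 500 classical bits

500


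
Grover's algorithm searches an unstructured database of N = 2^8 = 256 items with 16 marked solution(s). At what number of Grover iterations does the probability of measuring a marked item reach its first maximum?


After j Grover iterations the success probability is P(j) = sin^2((2j+1)*theta), where sin(theta) = sqrt(k/N).
N = 2^8 = 256, k = 16
sin(theta) = sqrt(k/N) = 0.25
theta = arcsin(sqrt(k/N)) = 0.2526802551 rad
P(j) reaches its first maximum when (2j+1)*theta is as close as possible to pi/2, i.e. j = round(pi/(4*theta) - 1/2).
pi/(4*theta) - 1/2 = 2.6083
(For comparison, the common estimate pi/4 * sqrt(N/k) = 3.1416; the exact maximiser is used here.)
Optimal iterations = 3

3


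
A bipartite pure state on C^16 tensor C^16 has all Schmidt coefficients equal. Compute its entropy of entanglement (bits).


For a maximally entangled state in d x d:
S = log2(d) = log2(16)
= 4.0000

4.0000


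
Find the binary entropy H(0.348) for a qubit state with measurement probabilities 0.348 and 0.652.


S = -p*log2(p) - (1-p)*log2(1-p)
p = 0.3480, 1-p = 0.6520
= -0.3480 * log2(0.3480) - 0.6520 * log2(0.6520)
= -(-0.5299) - (-0.4023)
= 0.9323

0.9323


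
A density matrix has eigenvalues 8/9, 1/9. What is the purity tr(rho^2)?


tr(rho^2) = sum of eigenvalues squared
= (8/9)^2 + (1/9)^2
= (64 + 1) / 81
= 65/81
= 0.8025

0.8025


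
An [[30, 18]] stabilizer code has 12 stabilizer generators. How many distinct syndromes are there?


Each stabilizer generator gives a binary (+1 or -1) measurement outcome.
With 12 independent generators:
Total syndromes = 2^12
= 4096

4096


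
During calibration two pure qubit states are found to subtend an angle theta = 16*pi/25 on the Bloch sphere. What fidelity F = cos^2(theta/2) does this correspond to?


For states separated by angle theta on Bloch sphere:
F = cos^2(theta/2)
theta = 16*pi/25 = 2.0106
theta/2 = 1.0053
cos(theta/2) = 0.5358
F = 0.2871

0.2871


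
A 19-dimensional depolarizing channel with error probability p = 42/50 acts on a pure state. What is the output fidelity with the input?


F = (1-p) + p/d
= (1 - 0.8400) + 0.8400/19
= 0.1600 + 0.0442
= 0.2042

0.2042


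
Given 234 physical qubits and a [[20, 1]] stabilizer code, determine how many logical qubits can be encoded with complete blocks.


Each code block uses 20 physical qubits for 1 logical qubit(s).
Number of complete blocks = floor(234 / 20) = 11
Logical qubits = 11 * 1
= 11

11


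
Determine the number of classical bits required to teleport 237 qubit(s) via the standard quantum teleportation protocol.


Quantum teleportation requires 2 classical bits per qubit teleported.
237 qubit(s) -> 2 * 237 = 474 classical bits

474


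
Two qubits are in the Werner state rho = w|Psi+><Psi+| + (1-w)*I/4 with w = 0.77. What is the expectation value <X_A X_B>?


|Psi+> = (|01> + |10>)/sqrt(2)
For the pure Bell state, <X_A X_B> = +1 (Bell-state Pauli correlator).
The maximally-mixed part I/4 has tr(I/4 * P tensor P) = 0 for any traceless Pauli P.
So <X_A X_B>_rho = w * (+1) + (1 - w) * 0
= 0.77 * (+1)
= 0.7700

0.7700


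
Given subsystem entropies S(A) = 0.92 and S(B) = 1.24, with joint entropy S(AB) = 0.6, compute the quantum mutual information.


I(A:B) = S(A) + S(B) - S(AB)
= 0.92 + 1.24 - 0.6
= 1.5600

1.5600


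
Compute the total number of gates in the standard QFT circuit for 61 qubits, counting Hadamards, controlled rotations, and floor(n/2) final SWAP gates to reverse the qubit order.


Hadamard gates: 61
Controlled rotations: n*(n-1)/2 = 61*60/2 = 1830
SWAP gates: floor(n/2) = floor(61/2) = 30
Total = 61 + 1830 + 30
= 1921

1921


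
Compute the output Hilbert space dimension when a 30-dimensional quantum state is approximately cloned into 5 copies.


Output space = H^(tensor 5) where dim(H) = 30
dim = 30^5
= 900 (after 2 factors)
= 27000 (after 3 factors)
= 810000 (after 4 factors)
= 24300000 (after 5 factors)
= 24300000

24300000


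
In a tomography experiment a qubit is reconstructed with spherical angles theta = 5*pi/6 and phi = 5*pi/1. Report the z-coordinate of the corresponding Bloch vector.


theta = 2.6180, phi = 15.7080
r_z = cos(theta) = -0.8660

-0.8660


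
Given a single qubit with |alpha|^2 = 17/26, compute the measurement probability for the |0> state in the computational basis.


|alpha|^2 = 17/26 = 0.6538
|beta|^2 = 1 - 17/26 = 9/26 = 0.3462
P(|0>) = |alpha|^2 = 0.6538

0.6538


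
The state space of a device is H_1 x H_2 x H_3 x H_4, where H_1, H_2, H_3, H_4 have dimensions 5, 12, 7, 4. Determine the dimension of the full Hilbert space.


dim(H_1 x H_2 x H_3 x H_4) = 5 * 12 * 7 * 4
= 60 * 7 * 4
= 420 * 4
= 1680

1680


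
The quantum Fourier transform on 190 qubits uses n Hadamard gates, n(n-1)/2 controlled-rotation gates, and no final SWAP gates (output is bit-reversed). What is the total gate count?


Hadamard gates: 190
Controlled rotations: n*(n-1)/2 = 190*189/2 = 17955
SWAP gates: 0 (omitted)
Total = 190 + 17955
= 18145

18145


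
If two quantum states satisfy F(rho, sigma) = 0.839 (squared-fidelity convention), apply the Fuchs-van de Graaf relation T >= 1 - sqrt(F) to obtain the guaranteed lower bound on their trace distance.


Fuchs-van de Graaf (squared-fidelity convention): 1 - sqrt(F) <= T <= sqrt(1 - F).
Lower bound: T >= 1 - sqrt(F)
sqrt(F) = sqrt(0.839) = 0.9160
T >= 1 - 0.9160
T >= 0.0840

0.0840


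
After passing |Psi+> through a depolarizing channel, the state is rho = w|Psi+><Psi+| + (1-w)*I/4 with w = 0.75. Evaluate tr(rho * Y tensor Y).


|Psi+> = (|01> + |10>)/sqrt(2)
For the pure Bell state, <Y_A Y_B> = +1 (Bell-state Pauli correlator).
The maximally-mixed part I/4 has tr(I/4 * P tensor P) = 0 for any traceless Pauli P.
So <Y_A Y_B>_rho = w * (+1) + (1 - w) * 0
= 0.75 * (+1)
= 0.7500

0.7500


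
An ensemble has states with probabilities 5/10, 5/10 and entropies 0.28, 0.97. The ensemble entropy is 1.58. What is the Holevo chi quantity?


chi = S(rho) - sum_i p_i * S(rho_i)
Weighted entropy = 5/10 * 0.28 + 5/10 * 0.97
= 0.6250
chi = 1.58 - 0.6250
= 0.9550

0.9550


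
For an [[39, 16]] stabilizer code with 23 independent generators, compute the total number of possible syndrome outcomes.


Each stabilizer generator gives a binary (+1 or -1) measurement outcome.
With 23 independent generators:
Total syndromes = 2^23
= 8388608

8388608


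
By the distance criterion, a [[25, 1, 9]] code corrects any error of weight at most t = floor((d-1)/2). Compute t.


Code parameters: [[25, 1, 9]], distance d = 9.
Number of correctable errors = floor((d-1)/2)
= floor((9 - 1)/2)
= floor(8/2)
= 4

4


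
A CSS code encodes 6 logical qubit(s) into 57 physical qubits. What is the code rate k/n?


Code rate R = k/n
= 6/57
= 0.1053

0.1053


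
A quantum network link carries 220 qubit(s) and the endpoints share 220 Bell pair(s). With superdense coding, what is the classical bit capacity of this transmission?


Superdense coding allows 2 classical bits per shared entangled pair.
220 pair(s) -> 2 * 220 = 440 classical bits

440


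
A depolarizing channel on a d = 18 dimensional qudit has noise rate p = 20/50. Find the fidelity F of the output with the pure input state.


F = (1-p) + p/d
= (1 - 0.4000) + 0.4000/18
= 0.6000 + 0.0222
= 0.6222

0.6222


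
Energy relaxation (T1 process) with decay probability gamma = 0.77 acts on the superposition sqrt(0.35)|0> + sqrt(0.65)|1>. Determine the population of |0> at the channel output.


For amplitude damping with parameter gamma on state sqrt(a)|0> + sqrt(b)|1>:
alpha^2 = 0.35, beta^2 = 0.65
P(|0>) = alpha^2 + gamma * beta^2
= 0.35 + 0.77 * 0.65
= 0.35 + 0.5005
= 0.8505

0.8505


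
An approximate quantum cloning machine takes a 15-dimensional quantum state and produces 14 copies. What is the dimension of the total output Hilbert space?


Output space = H^(tensor 14) where dim(H) = 15
dim = 15^14
= 225 (after 2 factors)
= 3375 (after 3 factors)
= 50625 (after 4 factors)
= 759375 (after 5 factors)
= 11390625 (after 6 factors)
= 170859375 (after 7 factors)
= 2562890625 (after 8 factors)
= 38443359375 (after 9 factors)
= 576650390625 (after 10 factors)
= 8649755859375 (after 11 factors)
= 129746337890625 (after 12 factors)
= 1946195068359375 (after 13 factors)
= 29192926025390625 (after 14 factors)
= 29192926025390625

29192926025390625


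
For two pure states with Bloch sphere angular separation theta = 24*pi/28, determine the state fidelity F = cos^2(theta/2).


For states separated by angle theta on Bloch sphere:
F = cos^2(theta/2)
theta = 24*pi/28 = 2.6928
theta/2 = 1.3464
cos(theta/2) = 0.2225
F = 0.0495

0.0495


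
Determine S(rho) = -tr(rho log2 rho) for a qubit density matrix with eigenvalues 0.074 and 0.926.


S = -p*log2(p) - (1-p)*log2(1-p)
p = 0.0740, 1-p = 0.9260
= -0.0740 * log2(0.0740) - 0.9260 * log2(0.9260)
= -(-0.2780) - (-0.1027)
= 0.3807

0.3807


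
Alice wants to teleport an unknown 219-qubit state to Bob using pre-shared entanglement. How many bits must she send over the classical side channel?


Quantum teleportation requires 2 classical bits per qubit teleported.
219 qubit(s) -> 2 * 219 = 438 classical bits

438


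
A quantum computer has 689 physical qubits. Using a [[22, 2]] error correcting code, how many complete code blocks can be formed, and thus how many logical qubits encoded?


Each code block uses 22 physical qubits for 2 logical qubit(s).
Number of complete blocks = floor(689 / 22) = 31
Logical qubits = 31 * 2
= 62

62


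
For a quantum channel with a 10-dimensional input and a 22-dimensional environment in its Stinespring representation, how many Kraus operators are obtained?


Tracing out the environment in an orthonormal basis {|i>_E} gives Kraus operators K_i = <i|_E U |0>_E.
Number of Kraus operators = dim(H_env) = d_env
= 22

22


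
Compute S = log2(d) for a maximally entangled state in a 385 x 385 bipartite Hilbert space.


For a maximally entangled state in d x d:
S = log2(d) = log2(385)
= 8.5887

8.5887


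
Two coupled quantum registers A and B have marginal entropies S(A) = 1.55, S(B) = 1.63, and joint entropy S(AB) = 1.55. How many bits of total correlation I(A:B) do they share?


I(A:B) = S(A) + S(B) - S(AB)
= 1.55 + 1.63 - 1.55
= 1.6300

1.6300


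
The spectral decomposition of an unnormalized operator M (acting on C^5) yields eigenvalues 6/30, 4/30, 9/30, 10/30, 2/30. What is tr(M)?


tr(M) = sum of eigenvalues
= 6/30 + 4/30 + 9/30 + 10/30 + 2/30
= 31/30
= 1.0333

1.0333


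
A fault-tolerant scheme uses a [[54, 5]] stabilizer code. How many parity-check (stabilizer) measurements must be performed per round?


For an [[n,k]] stabilizer code:
Number of stabilizer generators = n - k
= 54 - 5
= 49

49


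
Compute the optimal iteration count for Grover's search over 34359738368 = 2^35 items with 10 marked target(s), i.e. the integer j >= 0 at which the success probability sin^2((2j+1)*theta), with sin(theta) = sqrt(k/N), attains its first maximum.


After j Grover iterations the success probability is P(j) = sin^2((2j+1)*theta), where sin(theta) = sqrt(k/N).
N = 2^35 = 34359738368, k = 10
sin(theta) = sqrt(k/N) = 1.70598448e-05
theta = arcsin(sqrt(k/N)) = 1.70598448e-05 rad
P(j) reaches its first maximum when (2j+1)*theta is as close as possible to pi/2, i.e. j = round(pi/(4*theta) - 1/2).
pi/(4*theta) - 1/2 = 46037.3258
(For comparison, the common estimate pi/4 * sqrt(N/k) = 46037.8258; the exact maximiser is used here.)
Optimal iterations = 46037

46037


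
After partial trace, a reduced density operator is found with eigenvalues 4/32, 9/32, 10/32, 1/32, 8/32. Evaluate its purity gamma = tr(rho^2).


tr(rho^2) = sum of eigenvalues squared
= (4/32)^2 + (9/32)^2 + (10/32)^2 + (1/32)^2 + (8/32)^2
= (16 + 81 + 100 + 1 + 64) / 1024
= 262/1024
= 0.2559

0.2559


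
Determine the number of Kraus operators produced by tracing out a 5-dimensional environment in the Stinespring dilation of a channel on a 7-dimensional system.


Tracing out the environment in an orthonormal basis {|i>_E} gives Kraus operators K_i = <i|_E U |0>_E.
Number of Kraus operators = dim(H_env) = d_env
= 5

5


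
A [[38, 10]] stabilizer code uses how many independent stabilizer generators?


For an [[n,k]] stabilizer code:
Number of stabilizer generators = n - k
= 38 - 10
= 28

28


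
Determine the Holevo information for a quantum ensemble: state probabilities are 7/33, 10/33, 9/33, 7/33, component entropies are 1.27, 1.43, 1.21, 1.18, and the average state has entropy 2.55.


chi = S(rho) - sum_i p_i * S(rho_i)
Weighted entropy = 7/33 * 1.27 + 10/33 * 1.43 + 9/33 * 1.21 + 7/33 * 1.18
= 1.2830
chi = 2.55 - 1.2830
= 1.2670

1.2670


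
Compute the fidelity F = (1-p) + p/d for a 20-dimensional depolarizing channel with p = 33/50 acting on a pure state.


F = (1-p) + p/d
= (1 - 0.6600) + 0.6600/20
= 0.3400 + 0.0330
= 0.3730

0.3730


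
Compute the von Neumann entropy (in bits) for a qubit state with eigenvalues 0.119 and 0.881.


S = -p*log2(p) - (1-p)*log2(1-p)
p = 0.1190, 1-p = 0.8810
= -0.1190 * log2(0.1190) - 0.8810 * log2(0.8810)
= -(-0.3654) - (-0.1610)
= 0.5265

0.5265


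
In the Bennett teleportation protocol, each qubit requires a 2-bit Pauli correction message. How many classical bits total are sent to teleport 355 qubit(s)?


Quantum teleportation requires 2 classical bits per qubit teleported.
355 qubit(s) -> 2 * 355 = 710 classical bits

710


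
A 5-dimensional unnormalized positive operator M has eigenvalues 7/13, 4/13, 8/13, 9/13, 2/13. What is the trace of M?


tr(M) = sum of eigenvalues
= 7/13 + 4/13 + 8/13 + 9/13 + 2/13
= 30/13
= 2.3077

2.3077


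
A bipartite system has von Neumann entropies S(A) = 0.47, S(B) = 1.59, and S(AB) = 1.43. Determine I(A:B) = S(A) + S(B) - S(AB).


I(A:B) = S(A) + S(B) - S(AB)
= 0.47 + 1.59 - 1.43
= 0.6300

0.6300


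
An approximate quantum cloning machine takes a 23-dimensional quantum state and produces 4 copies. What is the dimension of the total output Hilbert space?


Output space = H^(tensor 4) where dim(H) = 23
dim = 23^4
= 529 (after 2 factors)
= 12167 (after 3 factors)
= 279841 (after 4 factors)
= 279841

279841


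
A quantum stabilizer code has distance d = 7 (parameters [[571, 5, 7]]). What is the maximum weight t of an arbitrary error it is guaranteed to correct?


Code parameters: [[571, 5, 7]], distance d = 7.
Number of correctable errors = floor((d-1)/2)
= floor((7 - 1)/2)
= floor(6/2)
= 3

3


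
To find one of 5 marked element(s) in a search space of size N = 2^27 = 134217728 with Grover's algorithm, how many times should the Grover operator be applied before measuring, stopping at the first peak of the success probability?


After j Grover iterations the success probability is P(j) = sin^2((2j+1)*theta), where sin(theta) = sqrt(k/N).
N = 2^27 = 134217728, k = 5
sin(theta) = sqrt(k/N) = 0.0001930101111
theta = arcsin(sqrt(k/N)) = 0.0001930101123 rad
P(j) reaches its first maximum when (2j+1)*theta is as close as possible to pi/2, i.e. j = round(pi/(4*theta) - 1/2).
pi/(4*theta) - 1/2 = 4068.7073
(For comparison, the common estimate pi/4 * sqrt(N/k) = 4069.2074; the exact maximiser is used here.)
Optimal iterations = 4069

4069


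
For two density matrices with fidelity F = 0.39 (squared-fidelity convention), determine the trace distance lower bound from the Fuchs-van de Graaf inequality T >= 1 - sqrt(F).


Fuchs-van de Graaf (squared-fidelity convention): 1 - sqrt(F) <= T <= sqrt(1 - F).
Lower bound: T >= 1 - sqrt(F)
sqrt(F) = sqrt(0.39) = 0.6245
T >= 1 - 0.6245
T >= 0.3755

0.3755


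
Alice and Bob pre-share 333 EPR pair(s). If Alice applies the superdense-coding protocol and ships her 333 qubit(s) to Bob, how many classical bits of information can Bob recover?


Superdense coding allows 2 classical bits per shared entangled pair.
333 pair(s) -> 2 * 333 = 666 classical bits

666


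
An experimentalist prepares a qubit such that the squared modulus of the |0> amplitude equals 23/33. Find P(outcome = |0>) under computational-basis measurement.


|alpha|^2 = 23/33 = 0.6970
|beta|^2 = 1 - 23/33 = 10/33 = 0.3030
P(|0>) = |alpha|^2 = 0.6970

0.6970


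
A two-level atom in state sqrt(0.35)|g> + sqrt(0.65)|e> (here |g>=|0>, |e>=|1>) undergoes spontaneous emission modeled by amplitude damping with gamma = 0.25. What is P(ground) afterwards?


For amplitude damping with parameter gamma on state sqrt(a)|0> + sqrt(b)|1>:
alpha^2 = 0.35, beta^2 = 0.65
P(|0>) = alpha^2 + gamma * beta^2
= 0.35 + 0.25 * 0.65
= 0.35 + 0.1625
= 0.5125

0.5125


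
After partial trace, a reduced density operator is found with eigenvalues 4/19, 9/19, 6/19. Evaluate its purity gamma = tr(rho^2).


tr(rho^2) = sum of eigenvalues squared
= (4/19)^2 + (9/19)^2 + (6/19)^2
= (16 + 81 + 36) / 361
= 133/361
= 0.3684

0.3684


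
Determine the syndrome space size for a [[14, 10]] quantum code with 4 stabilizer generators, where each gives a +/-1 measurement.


Each stabilizer generator gives a binary (+1 or -1) measurement outcome.
With 4 independent generators:
Total syndromes = 2^4
= 16

16


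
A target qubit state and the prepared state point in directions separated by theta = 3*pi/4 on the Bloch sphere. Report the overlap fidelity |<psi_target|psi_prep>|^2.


For states separated by angle theta on Bloch sphere:
F = cos^2(theta/2)
theta = 3*pi/4 = 2.3562
theta/2 = 1.1781
cos(theta/2) = 0.3827
F = 0.1464

0.1464


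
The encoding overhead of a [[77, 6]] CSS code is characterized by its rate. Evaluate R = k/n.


Code rate R = k/n
= 6/77
= 0.0779

0.0779


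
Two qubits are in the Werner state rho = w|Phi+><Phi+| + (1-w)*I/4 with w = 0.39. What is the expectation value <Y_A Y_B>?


|Phi+> = (|00> + |11>)/sqrt(2)
For the pure Bell state, <Y_A Y_B> = -1 (Bell-state Pauli correlator).
The maximally-mixed part I/4 has tr(I/4 * P tensor P) = 0 for any traceless Pauli P.
So <Y_A Y_B>_rho = w * (-1) + (1 - w) * 0
= 0.39 * (-1)
= -0.3900

-0.3900


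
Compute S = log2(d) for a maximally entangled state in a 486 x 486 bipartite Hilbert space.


For a maximally entangled state in d x d:
S = log2(d) = log2(486)
= 8.9248

8.9248


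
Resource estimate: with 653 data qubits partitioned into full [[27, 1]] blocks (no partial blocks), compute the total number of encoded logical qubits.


Each code block uses 27 physical qubits for 1 logical qubit(s).
Number of complete blocks = floor(653 / 27) = 24
Logical qubits = 24 * 1
= 24

24


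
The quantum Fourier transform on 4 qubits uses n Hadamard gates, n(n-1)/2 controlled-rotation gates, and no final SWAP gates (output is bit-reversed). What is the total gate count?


Hadamard gates: 4
Controlled rotations: n*(n-1)/2 = 4*3/2 = 6
SWAP gates: 0 (omitted)
Total = 4 + 6
= 10

10


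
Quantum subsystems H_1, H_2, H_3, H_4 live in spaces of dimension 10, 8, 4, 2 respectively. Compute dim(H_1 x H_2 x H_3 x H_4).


dim(H_1 x H_2 x H_3 x H_4) = 10 * 8 * 4 * 2
= 80 * 4 * 2
= 320 * 2
= 640

640


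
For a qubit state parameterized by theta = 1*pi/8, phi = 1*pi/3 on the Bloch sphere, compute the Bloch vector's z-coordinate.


theta = 0.3927, phi = 1.0472
r_z = cos(theta) = 0.9239

0.9239


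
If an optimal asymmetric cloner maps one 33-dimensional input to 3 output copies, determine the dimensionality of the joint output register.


Output space = H^(tensor 3) where dim(H) = 33
dim = 33^3
= 1089 (after 2 factors)
= 35937 (after 3 factors)
= 35937

35937


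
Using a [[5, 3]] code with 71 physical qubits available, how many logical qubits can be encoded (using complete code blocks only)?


Each code block uses 5 physical qubits for 3 logical qubit(s).
Number of complete blocks = floor(71 / 5) = 14
Logical qubits = 14 * 3
= 42

42


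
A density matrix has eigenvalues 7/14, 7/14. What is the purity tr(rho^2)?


tr(rho^2) = sum of eigenvalues squared
= (7/14)^2 + (7/14)^2
= (49 + 49) / 196
= 98/196
= 0.5000

0.5000
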